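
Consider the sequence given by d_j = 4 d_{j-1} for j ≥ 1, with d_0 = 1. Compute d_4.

d_1 = 4·1 = 4
d_2 = 4·4 = 16
d_3 = 4·16 = 64
d_4 = 4·64 = 256

256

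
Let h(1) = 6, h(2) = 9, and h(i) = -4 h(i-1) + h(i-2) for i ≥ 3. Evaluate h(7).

h(3) = -4*9 + 6 = -30
h(4) = -4*(-30) + 9 = 129
h(5) = -4*129 + (-30) = -546
h(6) = -4*(-546) + 129 = 2313
h(7) = -4*2313 + (-546) = -9798

-9798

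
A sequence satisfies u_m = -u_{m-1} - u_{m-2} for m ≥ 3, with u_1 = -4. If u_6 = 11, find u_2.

-7

Let u_2 = y.
u_3 = 4 - y
u_4 = -4
u_5 = y
u_6 = 4 - y
So 4 - y = 11, giving y = -7.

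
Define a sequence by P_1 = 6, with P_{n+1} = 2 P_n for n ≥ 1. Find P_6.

192

P_2 = 2(6) = 12
P_3 = 2(12) = 24
P_4 = 2(24) = 48
P_5 = 2(48) = 96
P_6 = 2(96) = 192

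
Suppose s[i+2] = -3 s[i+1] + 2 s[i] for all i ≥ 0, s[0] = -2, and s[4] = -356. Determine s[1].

8

Let s[1] = z.
s[2] = -4 - 3z
s[3] = 12 + 11z
s[4] = -44 - 39z
So -44 - 39z = -356, giving z = 8.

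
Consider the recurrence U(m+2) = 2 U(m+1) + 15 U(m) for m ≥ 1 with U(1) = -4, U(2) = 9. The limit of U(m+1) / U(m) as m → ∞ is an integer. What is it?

The characteristic equation is r^2 - 2r - 15 = 0, which factors as (r - 5)(r + 3) = 0.
So the roots are 5 and -3. Since |5| > |-3| and the coefficient of 5^m is non-zero, the ratio tends to 5.

5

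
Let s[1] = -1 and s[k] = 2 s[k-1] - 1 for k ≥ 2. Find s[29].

-536870911

The fixed point is -1/(1 - 2) = 1, so s[k] - 1 = 2(s[k-1] - 1).
Hence s[k] = -2·2^{k-1} + 1.
s[29] = -2·2^{28} + 1 = -2·268435456 + 1 = -536870911.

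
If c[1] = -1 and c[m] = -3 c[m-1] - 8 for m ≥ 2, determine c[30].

The fixed point is -8/(1 + 3) = -2, so c[m] + 2 = -3(c[m-1] + 2).
Hence c[m] = 1·(-3)^{m-1} - 2.
c[30] = 1·(-3)^{29} - 2 = 1·-68630377364883 - 2 = -68630377364885.

-68630377364885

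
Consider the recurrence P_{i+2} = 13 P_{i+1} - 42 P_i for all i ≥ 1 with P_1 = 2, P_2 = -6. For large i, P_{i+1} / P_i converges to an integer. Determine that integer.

7

The characteristic equation is r^2 - 13r + 42 = 0, which factors as (r - 7)(r - 6) = 0.
So the roots are 7 and 6. Since |7| > |6| and the coefficient of 7^i is non-zero, the ratio tends to 7.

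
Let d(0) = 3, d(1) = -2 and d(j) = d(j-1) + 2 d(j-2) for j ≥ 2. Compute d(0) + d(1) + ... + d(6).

45

d(2) = (-2) + 2·3 = 4
d(3) = 4 + 2·(-2) = 0
d(4) = 0 + 2·4 = 8
d(5) = 8 + 2·0 = 8
d(6) = 8 + 2·8 = 24
Sum = 3 + (-2) + 4 + 0 + 8 + 8 + 24 = 45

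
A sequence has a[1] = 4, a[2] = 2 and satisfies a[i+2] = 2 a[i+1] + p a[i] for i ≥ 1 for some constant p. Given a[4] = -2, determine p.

a[3] = 4 + 4p
a[4] = 8 + 10p
So 8 + 10p = -2, giving p = -1.

-1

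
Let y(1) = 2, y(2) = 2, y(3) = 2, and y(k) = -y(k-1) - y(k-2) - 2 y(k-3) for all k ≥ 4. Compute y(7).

y(4) = -2 - 2 - 2*2 = -8
y(5) = -(-8) - 2 - 2*2 = 2
y(6) = -2 - (-8) - 2*2 = 2
y(7) = -2 - 2 - 2*(-8) = 12

12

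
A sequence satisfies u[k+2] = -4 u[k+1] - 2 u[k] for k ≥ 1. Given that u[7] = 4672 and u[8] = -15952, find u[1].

Rearranging, u[k-2] = (u[k] + 4 u[k-1]) / -2.
u[6] = (-15952 + 4(4672)) / -2 = 2736/-2 = -1368
u[5] = (4672 + 4(-1368)) / -2 = -800/-2 = 400
u[4] = (-1368 + 4(400)) / -2 = 232/-2 = -116
u[3] = (400 + 4(-116)) / -2 = -64/-2 = 32
u[2] = (-116 + 4(32)) / -2 = 12/-2 = -6
u[1] = (32 + 4(-6)) / -2 = 8/-2 = -4

-4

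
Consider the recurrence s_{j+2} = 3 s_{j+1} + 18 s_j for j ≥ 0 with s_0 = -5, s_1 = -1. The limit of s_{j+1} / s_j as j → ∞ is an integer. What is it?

The characteristic equation is r^2 - 3r - 18 = 0, which factors as (r - 6)(r + 3) = 0.
So the roots are 6 and -3. Since |6| > |-3| and the coefficient of 6^j is non-zero, the ratio tends to 6.

6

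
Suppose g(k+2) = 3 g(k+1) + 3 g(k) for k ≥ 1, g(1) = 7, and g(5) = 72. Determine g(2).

-4

Let g(2) = y.
g(3) = 21 + 3y
g(4) = 63 + 12y
g(5) = 252 + 45y
So 252 + 45y = 72, giving y = -4.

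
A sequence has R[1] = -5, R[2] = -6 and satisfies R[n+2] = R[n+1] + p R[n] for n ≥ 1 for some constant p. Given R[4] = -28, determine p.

2

R[3] = -6 - 5p
R[4] = -6 - 11p
So -6 - 11p = -28, giving p = 2.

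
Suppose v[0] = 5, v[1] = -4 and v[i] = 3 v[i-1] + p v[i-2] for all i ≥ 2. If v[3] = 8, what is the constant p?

v[2] = -12 + 5p
v[3] = -36 + 11p
So -36 + 11p = 8, giving p = 4.

4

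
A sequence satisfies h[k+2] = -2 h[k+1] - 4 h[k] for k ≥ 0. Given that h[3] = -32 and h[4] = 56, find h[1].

7

Rearranging, h[k-2] = (h[k] + 2 h[k-1]) / -4.
h[2] = (56 + 2(-32)) / -4 = -8/-4 = 2
h[1] = (-32 + 2(2)) / -4 = -28/-4 = 7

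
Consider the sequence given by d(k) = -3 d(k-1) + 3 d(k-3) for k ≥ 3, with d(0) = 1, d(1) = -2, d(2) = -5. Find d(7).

d(3) = -3*(-5) + 3*1 = 18
d(4) = -3*18 + 3*(-2) = -60
d(5) = -3*(-60) + 3*(-5) = 165
d(6) = -3*165 + 3*18 = -441
d(7) = -3*(-441) + 3*(-60) = 1143

1143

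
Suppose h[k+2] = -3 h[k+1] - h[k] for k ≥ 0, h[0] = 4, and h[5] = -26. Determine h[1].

-2

Let h[1] = v.
h[2] = -4 - 3v
h[3] = 12 + 8v
h[4] = -32 - 21v
h[5] = 84 + 55v
So 84 + 55v = -26, giving v = -2.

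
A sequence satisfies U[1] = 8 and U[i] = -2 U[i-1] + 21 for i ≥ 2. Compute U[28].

The fixed point is 21/(1 + 2) = 7, so U[i] - 7 = -2(U[i-1] - 7).
Hence U[i] = 1·(-2)^{i-1} + 7.
U[28] = 1·(-2)^{27} + 7 = 1·-134217728 + 7 = -134217721.

-134217721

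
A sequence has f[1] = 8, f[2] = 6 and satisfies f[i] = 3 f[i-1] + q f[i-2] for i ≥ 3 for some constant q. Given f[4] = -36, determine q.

-3

f[3] = 18 + 8q
f[4] = 54 + 30q
So 54 + 30q = -36, giving q = -3.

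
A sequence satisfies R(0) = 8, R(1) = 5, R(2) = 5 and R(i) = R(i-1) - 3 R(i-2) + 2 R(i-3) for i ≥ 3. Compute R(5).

-7

R(3) = 5 - 3·5 + 2·8 = 6
R(4) = 6 - 3·5 + 2·5 = 1
R(5) = 1 - 3·6 + 2·5 = -7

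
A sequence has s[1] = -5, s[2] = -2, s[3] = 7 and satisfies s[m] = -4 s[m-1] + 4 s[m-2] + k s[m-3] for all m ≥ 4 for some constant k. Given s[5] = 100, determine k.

-4

s[4] = -36 - 5k
s[5] = 172 + 18k
So 172 + 18k = 100, giving k = -4.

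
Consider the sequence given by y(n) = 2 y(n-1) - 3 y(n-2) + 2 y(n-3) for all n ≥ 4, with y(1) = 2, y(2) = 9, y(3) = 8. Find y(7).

40

y(4) = 2·8 - 3·9 + 2·2 = -7
y(5) = 2·(-7) - 3·8 + 2·9 = -20
y(6) = 2·(-20) - 3·(-7) + 2·8 = -3
y(7) = 2·(-3) - 3·(-20) + 2·(-7) = 40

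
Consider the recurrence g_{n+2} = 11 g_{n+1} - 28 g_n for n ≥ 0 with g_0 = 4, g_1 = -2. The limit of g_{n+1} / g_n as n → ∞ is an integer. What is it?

7

The characteristic equation is r^2 - 11r + 28 = 0, which factors as (r - 7)(r - 4) = 0.
So the roots are 7 and 4. Since |7| > |4| and the coefficient of 7^n is non-zero, the ratio tends to 7.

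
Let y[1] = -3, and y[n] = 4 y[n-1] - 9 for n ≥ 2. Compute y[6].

-6141

y[2] = 4·(-3) - 9 = -21
y[3] = 4·(-21) - 9 = -93
y[4] = 4·(-93) - 9 = -381
y[5] = 4·(-381) - 9 = -1533
y[6] = 4·(-1533) - 9 = -6141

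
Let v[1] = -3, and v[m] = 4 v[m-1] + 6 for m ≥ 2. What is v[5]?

-258

v[2] = 4*(-3) + 6 = -6
v[3] = 4*(-6) + 6 = -18
v[4] = 4*(-18) + 6 = -66
v[5] = 4*(-66) + 6 = -258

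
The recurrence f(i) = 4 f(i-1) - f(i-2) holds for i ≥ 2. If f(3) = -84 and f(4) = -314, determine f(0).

Rearranging, f(i-2) = -(f(i) - 4 f(i-1)).
f(2) = -(-314 - 4*(-84)) = -22
f(1) = -(-84 - 4*(-22)) = -4
f(0) = -(-22 - 4*(-4)) = 6

6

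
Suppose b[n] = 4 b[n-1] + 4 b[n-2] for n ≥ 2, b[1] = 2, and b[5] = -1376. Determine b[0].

-6

Let b[0] = w.
b[2] = 8 + 4w
b[3] = 40 + 16w
b[4] = 192 + 80w
b[5] = 928 + 384w
So 928 + 384w = -1376, giving w = -6.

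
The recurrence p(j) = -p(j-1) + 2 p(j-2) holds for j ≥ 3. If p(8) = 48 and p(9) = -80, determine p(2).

Rearranging, p(j-2) = (p(j) + p(j-1)) / 2.
p(7) = (-80 + 48) / 2 = -32/2 = -16
p(6) = (48 + (-16)) / 2 = 32/2 = 16
p(5) = (-16 + 16) / 2 = 0/2 = 0
p(4) = (16 + 0) / 2 = 16/2 = 8
p(3) = (0 + 8) / 2 = 8/2 = 4
p(2) = (8 + 4) / 2 = 12/2 = 6

6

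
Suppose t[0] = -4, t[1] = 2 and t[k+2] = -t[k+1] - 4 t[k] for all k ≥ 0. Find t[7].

t[2] = -2 - 4·(-4) = 14
t[3] = -14 - 4·2 = -22
t[4] = -(-22) - 4·14 = -34
t[5] = -(-34) - 4·(-22) = 122
t[6] = -122 - 4·(-34) = 14
t[7] = -14 - 4·122 = -502

-502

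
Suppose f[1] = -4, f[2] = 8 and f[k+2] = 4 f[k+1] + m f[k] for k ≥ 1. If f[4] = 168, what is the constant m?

-5

f[3] = 32 - 4m
f[4] = 128 - 8m
So 128 - 8m = 168, giving m = -5.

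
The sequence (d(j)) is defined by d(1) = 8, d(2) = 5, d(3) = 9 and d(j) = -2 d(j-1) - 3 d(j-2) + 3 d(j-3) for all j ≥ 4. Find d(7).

-129

d(4) = -2(9) - 3(5) + 3(8) = -9
d(5) = -2(-9) - 3(9) + 3(5) = 6
d(6) = -2(6) - 3(-9) + 3(9) = 42
d(7) = -2(42) - 3(6) + 3(-9) = -129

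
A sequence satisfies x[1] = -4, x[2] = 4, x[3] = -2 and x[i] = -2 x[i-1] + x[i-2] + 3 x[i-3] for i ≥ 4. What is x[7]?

98

x[4] = -2·(-2) + 4 + 3·(-4) = -4
x[5] = -2·(-4) + (-2) + 3·4 = 18
x[6] = -2·18 + (-4) + 3·(-2) = -46
x[7] = -2·(-46) + 18 + 3·(-4) = 98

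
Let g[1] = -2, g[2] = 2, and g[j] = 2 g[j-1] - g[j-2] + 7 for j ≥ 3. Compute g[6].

88

g[3] = 2·2 - (-2) + 7 = 13
g[4] = 2·13 - 2 + 7 = 31
g[5] = 2·31 - 13 + 7 = 56
g[6] = 2·56 - 31 + 7 = 88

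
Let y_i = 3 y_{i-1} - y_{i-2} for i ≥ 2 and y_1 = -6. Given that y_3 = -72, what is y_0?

8

Let y_0 = x.
y_2 = -18 - x
y_3 = -48 - 3x
So -48 - 3x = -72, giving x = 8.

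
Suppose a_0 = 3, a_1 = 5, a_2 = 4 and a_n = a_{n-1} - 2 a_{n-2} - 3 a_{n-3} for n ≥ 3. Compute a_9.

a_3 = 4 - 2·5 - 3·3 = -15
a_4 = (-15) - 2·4 - 3·5 = -38
a_5 = (-38) - 2·(-15) - 3·4 = -20
a_6 = (-20) - 2·(-38) - 3·(-15) = 101
a_7 = 101 - 2·(-20) - 3·(-38) = 255
a_8 = 255 - 2·101 - 3·(-20) = 113
a_9 = 113 - 2·255 - 3·101 = -700

-700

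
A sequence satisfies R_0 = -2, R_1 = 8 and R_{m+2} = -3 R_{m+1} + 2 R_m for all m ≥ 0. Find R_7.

R_2 = -3*8 + 2*(-2) = -28
R_3 = -3*(-28) + 2*8 = 100
R_4 = -3*100 + 2*(-28) = -356
R_5 = -3*(-356) + 2*100 = 1268
R_6 = -3*1268 + 2*(-356) = -4516
R_7 = -3*(-4516) + 2*1268 = 16084

16084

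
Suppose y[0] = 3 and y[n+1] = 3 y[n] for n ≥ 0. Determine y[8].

19683

y[1] = 3·3 = 9
y[2] = 3·9 = 27
y[3] = 3·27 = 81
y[4] = 3·81 = 243
y[5] = 3·243 = 729
y[6] = 3·729 = 2187
y[7] = 3·2187 = 6561
y[8] = 3·6561 = 19683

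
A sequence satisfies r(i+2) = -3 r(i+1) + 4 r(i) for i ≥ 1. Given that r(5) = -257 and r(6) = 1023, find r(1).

Rearranging, r(i-2) = (r(i) + 3 r(i-1)) / 4.
r(4) = (1023 + 3*(-257)) / 4 = 252/4 = 63
r(3) = (-257 + 3*63) / 4 = -68/4 = -17
r(2) = (63 + 3*(-17)) / 4 = 12/4 = 3
r(1) = (-17 + 3*3) / 4 = -8/4 = -2

-2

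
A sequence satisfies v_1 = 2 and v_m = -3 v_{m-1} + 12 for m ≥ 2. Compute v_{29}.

-22876792454958

The fixed point is 12/(1 + 3) = 3, so v_m - 3 = -3(v_{m-1} - 3).
Hence v_m = -1·(-3)^{m-1} + 3.
v_{29} = -1·(-3)^{28} + 3 = -1·22876792454961 + 3 = -22876792454958.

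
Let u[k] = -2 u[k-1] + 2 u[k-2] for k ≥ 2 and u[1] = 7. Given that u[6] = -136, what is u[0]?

Let u[0] = z.
u[2] = -14 + 2z
u[3] = 42 - 4z
u[4] = -112 + 12z
u[5] = 308 - 32z
u[6] = -840 + 88z
So -840 + 88z = -136, giving z = 8.

8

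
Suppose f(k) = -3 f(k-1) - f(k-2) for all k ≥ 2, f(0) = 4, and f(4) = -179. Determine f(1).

Let f(1) = v.
f(2) = -4 - 3v
f(3) = 12 + 8v
f(4) = -32 - 21v
So -32 - 21v = -179, giving v = 7.

7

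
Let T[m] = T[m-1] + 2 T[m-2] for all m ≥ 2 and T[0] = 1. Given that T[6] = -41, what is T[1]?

Let T[1] = y.
T[2] = 2 + y
T[3] = 2 + 3y
T[4] = 6 + 5y
T[5] = 10 + 11y
T[6] = 22 + 21y
So 22 + 21y = -41, giving y = -3.

-3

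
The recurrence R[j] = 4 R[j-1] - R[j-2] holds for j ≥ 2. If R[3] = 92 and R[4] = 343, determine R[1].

8

Rearranging, R[j-2] = -(R[j] - 4 R[j-1]).
R[2] = -(343 - 4(92)) = 25
R[1] = -(92 - 4(25)) = 8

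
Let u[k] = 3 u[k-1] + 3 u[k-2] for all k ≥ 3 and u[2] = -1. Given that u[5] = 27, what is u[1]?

2

Let u[1] = z.
u[3] = -3 + 3z
u[4] = -12 + 9z
u[5] = -45 + 36z
So -45 + 36z = 27, giving z = 2.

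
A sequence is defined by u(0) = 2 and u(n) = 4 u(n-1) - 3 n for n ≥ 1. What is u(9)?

174773

u(1) = 4*2 - 3 = 5
u(2) = 4*5 - 6 = 14
u(3) = 4*14 - 9 = 47
u(4) = 4*47 - 12 = 176
u(5) = 4*176 - 15 = 689
u(6) = 4*689 - 18 = 2738
u(7) = 4*2738 - 21 = 10931
u(8) = 4*10931 - 24 = 43700
u(9) = 4*43700 - 27 = 174773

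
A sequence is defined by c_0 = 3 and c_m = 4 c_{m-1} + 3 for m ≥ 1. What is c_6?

c_1 = 4·3 + 3 = 15
c_2 = 4·15 + 3 = 63
c_3 = 4·63 + 3 = 255
c_4 = 4·255 + 3 = 1023
c_5 = 4·1023 + 3 = 4095
c_6 = 4·4095 + 3 = 16383

16383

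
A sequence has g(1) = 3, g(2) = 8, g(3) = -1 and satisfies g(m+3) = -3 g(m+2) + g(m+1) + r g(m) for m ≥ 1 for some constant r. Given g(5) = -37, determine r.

3

g(4) = 11 + 3r
g(5) = -34 - r
So -34 - r = -37, giving r = 3.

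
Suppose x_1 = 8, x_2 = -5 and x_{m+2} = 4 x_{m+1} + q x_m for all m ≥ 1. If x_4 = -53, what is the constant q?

1

x_3 = -20 + 8q
x_4 = -80 + 27q
So -80 + 27q = -53, giving q = 1.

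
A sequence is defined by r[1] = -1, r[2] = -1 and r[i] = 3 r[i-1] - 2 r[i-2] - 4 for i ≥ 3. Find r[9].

-989

r[3] = 3*(-1) - 2*(-1) - 4 = -5
r[4] = 3*(-5) - 2*(-1) - 4 = -17
r[5] = 3*(-17) - 2*(-5) - 4 = -45
r[6] = 3*(-45) - 2*(-17) - 4 = -105
r[7] = 3*(-105) - 2*(-45) - 4 = -229
r[8] = 3*(-229) - 2*(-105) - 4 = -481
r[9] = 3*(-481) - 2*(-229) - 4 = -989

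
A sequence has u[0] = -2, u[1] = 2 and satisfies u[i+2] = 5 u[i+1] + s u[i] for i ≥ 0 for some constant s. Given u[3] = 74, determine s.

u[2] = 10 - 2s
u[3] = 50 - 8s
So 50 - 8s = 74, giving s = -3.

-3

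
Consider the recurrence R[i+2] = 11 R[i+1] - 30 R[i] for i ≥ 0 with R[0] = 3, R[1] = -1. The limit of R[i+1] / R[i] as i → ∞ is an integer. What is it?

The characteristic equation is r^2 - 11r + 30 = 0, which factors as (r - 6)(r - 5) = 0.
So the roots are 6 and 5. Since |6| > |5| and the coefficient of 6^i is non-zero, the ratio tends to 6.

6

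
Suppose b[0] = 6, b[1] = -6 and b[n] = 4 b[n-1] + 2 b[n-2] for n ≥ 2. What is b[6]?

b[2] = 4*(-6) + 2*6 = -12
b[3] = 4*(-12) + 2*(-6) = -60
b[4] = 4*(-60) + 2*(-12) = -264
b[5] = 4*(-264) + 2*(-60) = -1176
b[6] = 4*(-1176) + 2*(-264) = -5232

-5232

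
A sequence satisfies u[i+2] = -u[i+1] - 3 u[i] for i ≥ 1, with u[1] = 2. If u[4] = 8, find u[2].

-1

Let u[2] = w.
u[3] = -6 - w
u[4] = 6 - 2w
So 6 - 2w = 8, giving w = -1.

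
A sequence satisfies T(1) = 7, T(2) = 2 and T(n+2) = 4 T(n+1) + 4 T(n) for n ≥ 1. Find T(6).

T(3) = 4·2 + 4·7 = 36
T(4) = 4·36 + 4·2 = 152
T(5) = 4·152 + 4·36 = 752
T(6) = 4·752 + 4·152 = 3616

3616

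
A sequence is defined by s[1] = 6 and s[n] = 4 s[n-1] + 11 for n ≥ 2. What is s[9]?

s[2] = 4·6 + 11 = 35
s[3] = 4·35 + 11 = 151
s[4] = 4·151 + 11 = 615
s[5] = 4·615 + 11 = 2471
s[6] = 4·2471 + 11 = 9895
s[7] = 4·9895 + 11 = 39591
s[8] = 4·39591 + 11 = 158375
s[9] = 4·158375 + 11 = 633511

633511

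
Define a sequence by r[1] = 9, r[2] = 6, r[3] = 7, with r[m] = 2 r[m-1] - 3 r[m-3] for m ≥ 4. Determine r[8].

r[4] = 2(7) - 3(9) = -13
r[5] = 2(-13) - 3(6) = -44
r[6] = 2(-44) - 3(7) = -109
r[7] = 2(-109) - 3(-13) = -179
r[8] = 2(-179) - 3(-44) = -226

-226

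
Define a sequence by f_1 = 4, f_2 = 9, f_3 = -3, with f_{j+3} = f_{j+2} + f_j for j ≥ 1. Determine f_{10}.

f_4 = (-3) + 4 = 1
f_5 = 1 + 9 = 10
f_6 = 10 + (-3) = 7
f_7 = 7 + 1 = 8
f_8 = 8 + 10 = 18
f_9 = 18 + 7 = 25
f_{10} = 25 + 8 = 33

33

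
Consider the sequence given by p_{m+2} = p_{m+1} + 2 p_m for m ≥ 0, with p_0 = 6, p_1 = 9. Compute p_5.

159

p_2 = 9 + 2(6) = 21
p_3 = 21 + 2(9) = 39
p_4 = 39 + 2(21) = 81
p_5 = 81 + 2(39) = 159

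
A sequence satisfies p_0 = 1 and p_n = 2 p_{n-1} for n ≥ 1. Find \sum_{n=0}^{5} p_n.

p_1 = 2·1 = 2
p_2 = 2·2 = 4
p_3 = 2·4 = 8
p_4 = 2·8 = 16
p_5 = 2·16 = 32
Sum = 1 + 2 + 4 + 8 + 16 + 32 = 63

63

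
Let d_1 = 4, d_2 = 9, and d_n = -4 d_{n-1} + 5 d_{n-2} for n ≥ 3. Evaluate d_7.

d_3 = -4*9 + 5*4 = -16
d_4 = -4*(-16) + 5*9 = 109
d_5 = -4*109 + 5*(-16) = -516
d_6 = -4*(-516) + 5*109 = 2609
d_7 = -4*2609 + 5*(-516) = -13016

-13016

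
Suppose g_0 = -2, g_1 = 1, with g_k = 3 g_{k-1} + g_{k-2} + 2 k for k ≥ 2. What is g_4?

79

g_2 = 3(1) + (-2) + 4 = 5
g_3 = 3(5) + 1 + 6 = 22
g_4 = 3(22) + 5 + 8 = 79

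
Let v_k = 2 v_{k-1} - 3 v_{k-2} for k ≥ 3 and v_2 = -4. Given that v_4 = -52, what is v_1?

Let v_1 = z.
v_3 = -8 - 3z
v_4 = -4 - 6z
So -4 - 6z = -52, giving z = 8.

8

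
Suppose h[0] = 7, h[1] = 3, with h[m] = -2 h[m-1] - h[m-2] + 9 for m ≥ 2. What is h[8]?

h[2] = -2*3 - 7 + 9 = -4
h[3] = -2*(-4) - 3 + 9 = 14
h[4] = -2*14 - (-4) + 9 = -15
h[5] = -2*(-15) - 14 + 9 = 25
h[6] = -2*25 - (-15) + 9 = -26
h[7] = -2*(-26) - 25 + 9 = 36
h[8] = -2*36 - (-26) + 9 = -37

-37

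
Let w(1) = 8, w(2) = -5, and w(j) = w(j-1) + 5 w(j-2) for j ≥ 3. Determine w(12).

159535

w(3) = (-5) + 5·8 = 35
w(4) = 35 + 5·(-5) = 10
w(5) = 10 + 5·35 = 185
w(6) = 185 + 5·10 = 235
w(7) = 235 + 5·185 = 1160
w(8) = 1160 + 5·235 = 2335
w(9) = 2335 + 5·1160 = 8135
w(10) = 8135 + 5·2335 = 19810
w(11) = 19810 + 5·8135 = 60485
w(12) = 60485 + 5·19810 = 159535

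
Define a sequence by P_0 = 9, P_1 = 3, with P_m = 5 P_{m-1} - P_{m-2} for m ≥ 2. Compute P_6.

P_2 = 5(3) - 9 = 6
P_3 = 5(6) - 3 = 27
P_4 = 5(27) - 6 = 129
P_5 = 5(129) - 27 = 618
P_6 = 5(618) - 129 = 2961

2961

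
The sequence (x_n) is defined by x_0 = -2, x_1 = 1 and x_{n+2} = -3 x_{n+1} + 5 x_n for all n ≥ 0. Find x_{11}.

4422599

x_2 = -3*1 + 5*(-2) = -13
x_3 = -3*(-13) + 5*1 = 44
x_4 = -3*44 + 5*(-13) = -197
x_5 = -3*(-197) + 5*44 = 811
x_6 = -3*811 + 5*(-197) = -3418
x_7 = -3*(-3418) + 5*811 = 14309
x_8 = -3*14309 + 5*(-3418) = -60017
x_9 = -3*(-60017) + 5*14309 = 251596
x_{10} = -3*251596 + 5*(-60017) = -1054873
x_{11} = -3*(-1054873) + 5*251596 = 4422599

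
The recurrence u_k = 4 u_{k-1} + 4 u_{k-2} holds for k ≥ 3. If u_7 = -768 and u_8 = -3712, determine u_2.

Rearranging, u_{k-2} = (u_k - 4 u_{k-1}) / 4.
u_6 = (-3712 - 4·(-768)) / 4 = -640/4 = -160
u_5 = (-768 - 4·(-160)) / 4 = -128/4 = -32
u_4 = (-160 - 4·(-32)) / 4 = -32/4 = -8
u_3 = (-32 - 4·(-8)) / 4 = 0/4 = 0
u_2 = (-8 - 4·0) / 4 = -8/4 = -2

-2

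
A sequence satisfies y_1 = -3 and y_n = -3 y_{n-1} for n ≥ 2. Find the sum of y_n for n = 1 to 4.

y_2 = -3*(-3) = 9
y_3 = -3*9 = -27
y_4 = -3*(-27) = 81
Sum = (-3) + 9 + (-27) + 81 = 60

60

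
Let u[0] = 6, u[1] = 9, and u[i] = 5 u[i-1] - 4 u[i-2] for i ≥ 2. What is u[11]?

4194309

u[2] = 5*9 - 4*6 = 21
u[3] = 5*21 - 4*9 = 69
u[4] = 5*69 - 4*21 = 261
u[5] = 5*261 - 4*69 = 1029
u[6] = 5*1029 - 4*261 = 4101
u[7] = 5*4101 - 4*1029 = 16389
u[8] = 5*16389 - 4*4101 = 65541
u[9] = 5*65541 - 4*16389 = 262149
u[10] = 5*262149 - 4*65541 = 1048581
u[11] = 5*1048581 - 4*262149 = 4194309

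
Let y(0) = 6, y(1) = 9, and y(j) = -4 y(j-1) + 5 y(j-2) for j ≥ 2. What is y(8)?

-195306

y(2) = -4*9 + 5*6 = -6
y(3) = -4*(-6) + 5*9 = 69
y(4) = -4*69 + 5*(-6) = -306
y(5) = -4*(-306) + 5*69 = 1569
y(6) = -4*1569 + 5*(-306) = -7806
y(7) = -4*(-7806) + 5*1569 = 39069
y(8) = -4*39069 + 5*(-7806) = -195306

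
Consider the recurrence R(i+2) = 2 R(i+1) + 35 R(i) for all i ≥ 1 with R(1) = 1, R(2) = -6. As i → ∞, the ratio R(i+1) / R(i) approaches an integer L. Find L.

7

The characteristic equation is r^2 - 2r - 35 = 0, which factors as (r - 7)(r + 5) = 0.
So the roots are 7 and -5. Since |7| > |-5| and the coefficient of 7^i is non-zero, the ratio tends to 7.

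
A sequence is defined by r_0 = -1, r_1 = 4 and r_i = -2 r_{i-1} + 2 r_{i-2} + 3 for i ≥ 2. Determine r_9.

9619

r_2 = -2(4) + 2(-1) + 3 = -7
r_3 = -2(-7) + 2(4) + 3 = 25
r_4 = -2(25) + 2(-7) + 3 = -61
r_5 = -2(-61) + 2(25) + 3 = 175
r_6 = -2(175) + 2(-61) + 3 = -469
r_7 = -2(-469) + 2(175) + 3 = 1291
r_8 = -2(1291) + 2(-469) + 3 = -3517
r_9 = -2(-3517) + 2(1291) + 3 = 9619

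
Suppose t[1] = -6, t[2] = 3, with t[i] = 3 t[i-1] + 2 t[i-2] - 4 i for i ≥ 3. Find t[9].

-35551

t[3] = 3·3 + 2·(-6) - 12 = -15
t[4] = 3·(-15) + 2·3 - 16 = -55
t[5] = 3·(-55) + 2·(-15) - 20 = -215
t[6] = 3·(-215) + 2·(-55) - 24 = -779
t[7] = 3·(-779) + 2·(-215) - 28 = -2795
t[8] = 3·(-2795) + 2·(-779) - 32 = -9975
t[9] = 3·(-9975) + 2·(-2795) - 36 = -35551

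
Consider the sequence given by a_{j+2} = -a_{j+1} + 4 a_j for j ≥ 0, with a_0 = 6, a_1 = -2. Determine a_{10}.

a_2 = -(-2) + 4(6) = 26
a_3 = -26 + 4(-2) = -34
a_4 = -(-34) + 4(26) = 138
a_5 = -138 + 4(-34) = -274
a_6 = -(-274) + 4(138) = 826
a_7 = -826 + 4(-274) = -1922
a_8 = -(-1922) + 4(826) = 5226
a_9 = -5226 + 4(-1922) = -12914
a_{10} = -(-12914) + 4(5226) = 33818

33818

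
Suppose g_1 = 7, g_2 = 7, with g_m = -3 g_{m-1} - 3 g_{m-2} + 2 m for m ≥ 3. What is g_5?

-167

g_3 = -3(7) - 3(7) + 6 = -36
g_4 = -3(-36) - 3(7) + 8 = 95
g_5 = -3(95) - 3(-36) + 10 = -167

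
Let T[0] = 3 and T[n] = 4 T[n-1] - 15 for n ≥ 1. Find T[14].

-536870907

The fixed point is -15/(1 - 4) = 5, so T[n] - 5 = 4(T[n-1] - 5).
Hence T[n] = -2·4^n + 5.
T[14] = -2·4^{14} + 5 = -2·268435456 + 5 = -536870907.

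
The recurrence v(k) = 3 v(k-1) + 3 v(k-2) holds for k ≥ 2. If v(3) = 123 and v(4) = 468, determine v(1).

8

Rearranging, v(k-2) = (v(k) - 3 v(k-1)) / 3.
v(2) = (468 - 3·123) / 3 = 99/3 = 33
v(1) = (123 - 3·33) / 3 = 24/3 = 8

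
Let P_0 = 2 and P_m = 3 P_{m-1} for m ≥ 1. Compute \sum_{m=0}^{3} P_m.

P_1 = 3(2) = 6
P_2 = 3(6) = 18
P_3 = 3(18) = 54
Sum = 2 + 6 + 18 + 54 = 80

80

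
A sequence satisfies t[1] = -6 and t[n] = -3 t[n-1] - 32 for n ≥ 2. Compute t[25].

564859072954

The fixed point is -32/(1 + 3) = -8, so t[n] + 8 = -3(t[n-1] + 8).
Hence t[n] = 2·(-3)^{n-1} - 8.
t[25] = 2·(-3)^{24} - 8 = 2·282429536481 - 8 = 564859072954.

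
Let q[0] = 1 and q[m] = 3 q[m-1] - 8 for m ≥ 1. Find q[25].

The fixed point is -8/(1 - 3) = 4, so q[m] - 4 = 3(q[m-1] - 4).
Hence q[m] = -3·3^m + 4.
q[25] = -3·3^{25} + 4 = -3·847288609443 + 4 = -2541865828325.

-2541865828325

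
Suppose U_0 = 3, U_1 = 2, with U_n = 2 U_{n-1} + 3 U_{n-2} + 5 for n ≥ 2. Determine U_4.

U_2 = 2·2 + 3·3 + 5 = 18
U_3 = 2·18 + 3·2 + 5 = 47
U_4 = 2·47 + 3·18 + 5 = 153

153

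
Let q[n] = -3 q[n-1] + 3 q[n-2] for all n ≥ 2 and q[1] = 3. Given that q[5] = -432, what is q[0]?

7

Let q[0] = y.
q[2] = -9 + 3y
q[3] = 36 - 9y
q[4] = -135 + 36y
q[5] = 513 - 135y
So 513 - 135y = -432, giving y = 7.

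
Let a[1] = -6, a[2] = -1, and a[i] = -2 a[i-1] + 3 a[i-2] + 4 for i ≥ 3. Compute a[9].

-6558

a[3] = -2(-1) + 3(-6) + 4 = -12
a[4] = -2(-12) + 3(-1) + 4 = 25
a[5] = -2(25) + 3(-12) + 4 = -82
a[6] = -2(-82) + 3(25) + 4 = 243
a[7] = -2(243) + 3(-82) + 4 = -728
a[8] = -2(-728) + 3(243) + 4 = 2189
a[9] = -2(2189) + 3(-728) + 4 = -6558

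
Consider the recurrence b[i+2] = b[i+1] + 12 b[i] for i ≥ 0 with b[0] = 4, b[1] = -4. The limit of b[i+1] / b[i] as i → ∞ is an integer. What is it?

4

The characteristic equation is r^2 - r - 12 = 0, which factors as (r - 4)(r + 3) = 0.
So the roots are 4 and -3. Since |4| > |-3| and the coefficient of 4^i is non-zero, the ratio tends to 4.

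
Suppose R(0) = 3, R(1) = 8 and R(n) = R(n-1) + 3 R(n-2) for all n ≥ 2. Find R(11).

31895

R(2) = 8 + 3*3 = 17
R(3) = 17 + 3*8 = 41
R(4) = 41 + 3*17 = 92
R(5) = 92 + 3*41 = 215
R(6) = 215 + 3*92 = 491
R(7) = 491 + 3*215 = 1136
R(8) = 1136 + 3*491 = 2609
R(9) = 2609 + 3*1136 = 6017
R(10) = 6017 + 3*2609 = 13844
R(11) = 13844 + 3*6017 = 31895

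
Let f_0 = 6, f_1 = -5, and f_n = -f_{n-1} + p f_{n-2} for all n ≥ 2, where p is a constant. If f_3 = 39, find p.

f_2 = 5 + 6p
f_3 = -5 - 11p
So -5 - 11p = 39, giving p = -4.

-4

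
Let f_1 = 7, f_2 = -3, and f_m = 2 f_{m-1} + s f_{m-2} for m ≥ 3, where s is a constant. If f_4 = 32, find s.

4

f_3 = -6 + 7s
f_4 = -12 + 11s
So -12 + 11s = 32, giving s = 4.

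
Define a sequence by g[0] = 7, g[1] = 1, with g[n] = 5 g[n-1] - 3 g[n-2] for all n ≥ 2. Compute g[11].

-10073018

g[2] = 5·1 - 3·7 = -16
g[3] = 5·(-16) - 3·1 = -83
g[4] = 5·(-83) - 3·(-16) = -367
g[5] = 5·(-367) - 3·(-83) = -1586
g[6] = 5·(-1586) - 3·(-367) = -6829
g[7] = 5·(-6829) - 3·(-1586) = -29387
g[8] = 5·(-29387) - 3·(-6829) = -126448
g[9] = 5·(-126448) - 3·(-29387) = -544079
g[10] = 5·(-544079) - 3·(-126448) = -2341051
g[11] = 5·(-2341051) - 3·(-544079) = -10073018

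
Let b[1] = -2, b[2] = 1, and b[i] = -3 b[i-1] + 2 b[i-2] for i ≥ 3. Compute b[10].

47479

b[3] = -3(1) + 2(-2) = -7
b[4] = -3(-7) + 2(1) = 23
b[5] = -3(23) + 2(-7) = -83
b[6] = -3(-83) + 2(23) = 295
b[7] = -3(295) + 2(-83) = -1051
b[8] = -3(-1051) + 2(295) = 3743
b[9] = -3(3743) + 2(-1051) = -13331
b[10] = -3(-13331) + 2(3743) = 47479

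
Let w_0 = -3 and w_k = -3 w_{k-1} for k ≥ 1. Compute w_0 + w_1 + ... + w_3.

w_1 = -3*(-3) = 9
w_2 = -3*9 = -27
w_3 = -3*(-27) = 81
Sum = (-3) + 9 + (-27) + 81 = 60

60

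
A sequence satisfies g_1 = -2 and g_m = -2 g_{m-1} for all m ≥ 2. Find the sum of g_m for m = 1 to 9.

g_2 = -2*(-2) = 4
g_3 = -2*4 = -8
g_4 = -2*(-8) = 16
g_5 = -2*16 = -32
g_6 = -2*(-32) = 64
g_7 = -2*64 = -128
g_8 = -2*(-128) = 256
g_9 = -2*256 = -512
Sum = (-2) + 4 + (-8) + 16 + (-32) + 64 + (-128) + 256 + (-512) = -342

-342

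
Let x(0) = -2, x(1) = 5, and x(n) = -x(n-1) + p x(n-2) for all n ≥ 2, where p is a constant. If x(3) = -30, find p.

x(2) = -5 - 2p
x(3) = 5 + 7p
So 5 + 7p = -30, giving p = -5.

-5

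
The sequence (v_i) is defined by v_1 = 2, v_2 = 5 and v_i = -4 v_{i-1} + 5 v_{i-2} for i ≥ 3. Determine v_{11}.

v_3 = -4·5 + 5·2 = -10
v_4 = -4·(-10) + 5·5 = 65
v_5 = -4·65 + 5·(-10) = -310
v_6 = -4·(-310) + 5·65 = 1565
v_7 = -4·1565 + 5·(-310) = -7810
v_8 = -4·(-7810) + 5·1565 = 39065
v_9 = -4·39065 + 5·(-7810) = -195310
v_{10} = -4·(-195310) + 5·39065 = 976565
v_{11} = -4·976565 + 5·(-195310) = -4882810

-4882810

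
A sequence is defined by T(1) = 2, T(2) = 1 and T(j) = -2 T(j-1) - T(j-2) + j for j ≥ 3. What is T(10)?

T(3) = -2(1) - 2 + 3 = -1
T(4) = -2(-1) - 1 + 4 = 5
T(5) = -2(5) - (-1) + 5 = -4
T(6) = -2(-4) - 5 + 6 = 9
T(7) = -2(9) - (-4) + 7 = -7
T(8) = -2(-7) - 9 + 8 = 13
T(9) = -2(13) - (-7) + 9 = -10
T(10) = -2(-10) - 13 + 10 = 17

17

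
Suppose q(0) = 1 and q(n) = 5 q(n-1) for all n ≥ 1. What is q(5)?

q(1) = 5*1 = 5
q(2) = 5*5 = 25
q(3) = 5*25 = 125
q(4) = 5*125 = 625
q(5) = 5*625 = 3125

3125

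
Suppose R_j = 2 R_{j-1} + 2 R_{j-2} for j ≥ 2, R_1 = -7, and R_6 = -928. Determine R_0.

Let R_0 = z.
R_2 = -14 + 2z
R_3 = -42 + 4z
R_4 = -112 + 12z
R_5 = -308 + 32z
R_6 = -840 + 88z
So -840 + 88z = -928, giving z = -1.

-1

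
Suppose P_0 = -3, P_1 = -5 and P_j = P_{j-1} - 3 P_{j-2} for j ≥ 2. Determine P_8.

P_2 = (-5) - 3(-3) = 4
P_3 = 4 - 3(-5) = 19
P_4 = 19 - 3(4) = 7
P_5 = 7 - 3(19) = -50
P_6 = (-50) - 3(7) = -71
P_7 = (-71) - 3(-50) = 79
P_8 = 79 - 3(-71) = 292

292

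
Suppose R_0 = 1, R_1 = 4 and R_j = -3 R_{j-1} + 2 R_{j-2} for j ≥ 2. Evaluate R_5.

R_2 = -3·4 + 2·1 = -10
R_3 = -3·(-10) + 2·4 = 38
R_4 = -3·38 + 2·(-10) = -134
R_5 = -3·(-134) + 2·38 = 478

478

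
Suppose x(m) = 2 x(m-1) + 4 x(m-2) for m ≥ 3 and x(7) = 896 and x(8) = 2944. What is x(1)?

Rearranging, x(m-2) = (x(m) - 2 x(m-1)) / 4.
x(6) = (2944 - 2·896) / 4 = 1152/4 = 288
x(5) = (896 - 2·288) / 4 = 320/4 = 80
x(4) = (288 - 2·80) / 4 = 128/4 = 32
x(3) = (80 - 2·32) / 4 = 16/4 = 4
x(2) = (32 - 2·4) / 4 = 24/4 = 6
x(1) = (4 - 2·6) / 4 = -8/4 = -2

-2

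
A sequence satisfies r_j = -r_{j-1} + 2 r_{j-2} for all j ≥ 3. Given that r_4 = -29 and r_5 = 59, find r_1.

4

Rearranging, r_{j-2} = (r_j + r_{j-1}) / 2.
r_3 = (59 + (-29)) / 2 = 30/2 = 15
r_2 = (-29 + 15) / 2 = -14/2 = -7
r_1 = (15 + (-7)) / 2 = 8/2 = 4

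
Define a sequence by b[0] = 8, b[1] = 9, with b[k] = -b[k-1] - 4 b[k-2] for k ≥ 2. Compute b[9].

-5347

b[2] = -9 - 4·8 = -41
b[3] = -(-41) - 4·9 = 5
b[4] = -5 - 4·(-41) = 159
b[5] = -159 - 4·5 = -179
b[6] = -(-179) - 4·159 = -457
b[7] = -(-457) - 4·(-179) = 1173
b[8] = -1173 - 4·(-457) = 655
b[9] = -655 - 4·1173 = -5347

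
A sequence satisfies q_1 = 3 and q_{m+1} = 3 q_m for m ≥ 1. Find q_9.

q_2 = 3(3) = 9
q_3 = 3(9) = 27
q_4 = 3(27) = 81
q_5 = 3(81) = 243
q_6 = 3(243) = 729
q_7 = 3(729) = 2187
q_8 = 3(2187) = 6561
q_9 = 3(6561) = 19683

19683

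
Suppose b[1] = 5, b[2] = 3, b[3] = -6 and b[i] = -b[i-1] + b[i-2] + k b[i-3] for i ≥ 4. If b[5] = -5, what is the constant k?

-5

b[4] = 9 + 5k
b[5] = -15 - 2k
So -15 - 2k = -5, giving k = -5.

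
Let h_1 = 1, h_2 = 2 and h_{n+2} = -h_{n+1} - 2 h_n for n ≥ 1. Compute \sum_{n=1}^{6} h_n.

h_3 = -2 - 2·1 = -4
h_4 = -(-4) - 2·2 = 0
h_5 = -0 - 2·(-4) = 8
h_6 = -8 - 2·0 = -8
Sum = 1 + 2 + (-4) + 0 + 8 + (-8) = -1

-1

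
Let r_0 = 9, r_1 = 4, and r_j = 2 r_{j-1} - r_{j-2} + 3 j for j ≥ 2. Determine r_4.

37

r_2 = 2*4 - 9 + 6 = 5
r_3 = 2*5 - 4 + 9 = 15
r_4 = 2*15 - 5 + 12 = 37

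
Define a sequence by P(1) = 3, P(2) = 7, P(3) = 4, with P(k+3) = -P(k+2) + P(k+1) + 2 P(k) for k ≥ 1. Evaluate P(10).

17

P(4) = -4 + 7 + 2*3 = 9
P(5) = -9 + 4 + 2*7 = 9
P(6) = -9 + 9 + 2*4 = 8
P(7) = -8 + 9 + 2*9 = 19
P(8) = -19 + 8 + 2*9 = 7
P(9) = -7 + 19 + 2*8 = 28
P(10) = -28 + 7 + 2*19 = 17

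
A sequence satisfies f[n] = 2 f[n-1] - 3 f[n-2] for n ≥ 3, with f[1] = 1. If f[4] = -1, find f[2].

Let f[2] = x.
f[3] = -3 + 2x
f[4] = -6 + x
So -6 + x = -1, giving x = 5.

5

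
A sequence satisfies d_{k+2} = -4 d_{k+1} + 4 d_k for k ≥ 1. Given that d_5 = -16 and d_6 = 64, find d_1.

Rearranging, d_{k-2} = (d_k + 4 d_{k-1}) / 4.
d_4 = (64 + 4(-16)) / 4 = 0/4 = 0
d_3 = (-16 + 4(0)) / 4 = -16/4 = -4
d_2 = (0 + 4(-4)) / 4 = -16/4 = -4
d_1 = (-4 + 4(-4)) / 4 = -20/4 = -5

-5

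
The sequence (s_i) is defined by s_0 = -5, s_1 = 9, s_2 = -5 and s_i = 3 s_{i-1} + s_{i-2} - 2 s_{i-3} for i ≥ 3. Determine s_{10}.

-6899

s_3 = 3(-5) + 9 - 2(-5) = 4
s_4 = 3(4) + (-5) - 2(9) = -11
s_5 = 3(-11) + 4 - 2(-5) = -19
s_6 = 3(-19) + (-11) - 2(4) = -76
s_7 = 3(-76) + (-19) - 2(-11) = -225
s_8 = 3(-225) + (-76) - 2(-19) = -713
s_9 = 3(-713) + (-225) - 2(-76) = -2212
s_{10} = 3(-2212) + (-713) - 2(-225) = -6899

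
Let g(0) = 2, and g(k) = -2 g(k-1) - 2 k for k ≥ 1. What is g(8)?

g(1) = -2(2) - 2 = -6
g(2) = -2(-6) - 4 = 8
g(3) = -2(8) - 6 = -22
g(4) = -2(-22) - 8 = 36
g(5) = -2(36) - 10 = -82
g(6) = -2(-82) - 12 = 152
g(7) = -2(152) - 14 = -318
g(8) = -2(-318) - 16 = 620

620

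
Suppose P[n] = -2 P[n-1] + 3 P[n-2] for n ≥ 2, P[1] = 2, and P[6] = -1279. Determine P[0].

-5

Let P[0] = x.
P[2] = -4 + 3x
P[3] = 14 - 6x
P[4] = -40 + 21x
P[5] = 122 - 60x
P[6] = -364 + 183x
So -364 + 183x = -1279, giving x = -5.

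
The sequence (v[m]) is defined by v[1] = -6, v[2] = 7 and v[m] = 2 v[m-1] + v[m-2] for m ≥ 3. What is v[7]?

316

v[3] = 2·7 + (-6) = 8
v[4] = 2·8 + 7 = 23
v[5] = 2·23 + 8 = 54
v[6] = 2·54 + 23 = 131
v[7] = 2·131 + 54 = 316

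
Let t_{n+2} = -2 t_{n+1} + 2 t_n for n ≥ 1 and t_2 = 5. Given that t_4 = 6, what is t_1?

Let t_1 = y.
t_3 = -10 + 2y
t_4 = 30 - 4y
So 30 - 4y = 6, giving y = 6.

6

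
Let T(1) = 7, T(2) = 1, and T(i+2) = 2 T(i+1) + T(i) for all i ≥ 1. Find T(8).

T(3) = 2·1 + 7 = 9
T(4) = 2·9 + 1 = 19
T(5) = 2·19 + 9 = 47
T(6) = 2·47 + 19 = 113
T(7) = 2·113 + 47 = 273
T(8) = 2·273 + 113 = 659

659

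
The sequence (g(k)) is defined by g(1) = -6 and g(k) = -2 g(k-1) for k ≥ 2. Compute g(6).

192

g(2) = -2(-6) = 12
g(3) = -2(12) = -24
g(4) = -2(-24) = 48
g(5) = -2(48) = -96
g(6) = -2(-96) = 192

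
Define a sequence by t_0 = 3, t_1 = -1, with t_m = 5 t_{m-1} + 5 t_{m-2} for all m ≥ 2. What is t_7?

t_2 = 5·(-1) + 5·3 = 10
t_3 = 5·10 + 5·(-1) = 45
t_4 = 5·45 + 5·10 = 275
t_5 = 5·275 + 5·45 = 1600
t_6 = 5·1600 + 5·275 = 9375
t_7 = 5·9375 + 5·1600 = 54875

54875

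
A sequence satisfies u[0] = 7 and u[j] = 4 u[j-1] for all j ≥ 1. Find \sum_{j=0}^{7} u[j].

u[1] = 4(7) = 28
u[2] = 4(28) = 112
u[3] = 4(112) = 448
u[4] = 4(448) = 1792
u[5] = 4(1792) = 7168
u[6] = 4(7168) = 28672
u[7] = 4(28672) = 114688
Sum = 7 + 28 + 112 + 448 + 1792 + 7168 + 28672 + 114688 = 152915

152915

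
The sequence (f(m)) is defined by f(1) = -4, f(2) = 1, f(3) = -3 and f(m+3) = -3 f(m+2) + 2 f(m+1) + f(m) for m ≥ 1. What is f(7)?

-312

f(4) = -3*(-3) + 2*1 + (-4) = 7
f(5) = -3*7 + 2*(-3) + 1 = -26
f(6) = -3*(-26) + 2*7 + (-3) = 89
f(7) = -3*89 + 2*(-26) + 7 = -312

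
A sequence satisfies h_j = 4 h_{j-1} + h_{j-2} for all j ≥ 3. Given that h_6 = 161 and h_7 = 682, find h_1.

Rearranging, h_{j-2} = h_j - 4 h_{j-1}.
h_5 = 682 - 4(161) = 38
h_4 = 161 - 4(38) = 9
h_3 = 38 - 4(9) = 2
h_2 = 9 - 4(2) = 1
h_1 = 2 - 4(1) = -2

-2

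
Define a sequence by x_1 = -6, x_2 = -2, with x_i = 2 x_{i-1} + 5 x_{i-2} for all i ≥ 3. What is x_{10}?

x_3 = 2·(-2) + 5·(-6) = -34
x_4 = 2·(-34) + 5·(-2) = -78
x_5 = 2·(-78) + 5·(-34) = -326
x_6 = 2·(-326) + 5·(-78) = -1042
x_7 = 2·(-1042) + 5·(-326) = -3714
x_8 = 2·(-3714) + 5·(-1042) = -12638
x_9 = 2·(-12638) + 5·(-3714) = -43846
x_{10} = 2·(-43846) + 5·(-12638) = -150882

-150882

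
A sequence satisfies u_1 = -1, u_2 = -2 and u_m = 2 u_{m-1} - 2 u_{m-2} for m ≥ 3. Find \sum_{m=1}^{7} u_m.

15

u_3 = 2*(-2) - 2*(-1) = -2
u_4 = 2*(-2) - 2*(-2) = 0
u_5 = 2*0 - 2*(-2) = 4
u_6 = 2*4 - 2*0 = 8
u_7 = 2*8 - 2*4 = 8
Sum = (-1) + (-2) + (-2) + 0 + 4 + 8 + 8 = 15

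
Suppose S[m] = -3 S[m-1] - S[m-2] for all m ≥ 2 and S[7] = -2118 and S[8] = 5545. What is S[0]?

1

Rearranging, S[m-2] = -(S[m] + 3 S[m-1]).
S[6] = -(5545 + 3*(-2118)) = 809
S[5] = -(-2118 + 3*809) = -309
S[4] = -(809 + 3*(-309)) = 118
S[3] = -(-309 + 3*118) = -45
S[2] = -(118 + 3*(-45)) = 17
S[1] = -(-45 + 3*17) = -6
S[0] = -(17 + 3*(-6)) = 1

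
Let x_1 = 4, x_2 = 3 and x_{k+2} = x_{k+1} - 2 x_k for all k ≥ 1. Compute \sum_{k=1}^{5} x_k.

-10

x_3 = 3 - 2*4 = -5
x_4 = (-5) - 2*3 = -11
x_5 = (-11) - 2*(-5) = -1
Sum = 4 + 3 + (-5) + (-11) + (-1) = -10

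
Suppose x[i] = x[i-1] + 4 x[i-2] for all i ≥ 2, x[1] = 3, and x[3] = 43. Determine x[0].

7

Let x[0] = y.
x[2] = 3 + 4y
x[3] = 15 + 4y
So 15 + 4y = 43, giving y = 7.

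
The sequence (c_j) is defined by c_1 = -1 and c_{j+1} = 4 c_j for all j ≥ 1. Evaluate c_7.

c_2 = 4(-1) = -4
c_3 = 4(-4) = -16
c_4 = 4(-16) = -64
c_5 = 4(-64) = -256
c_6 = 4(-256) = -1024
c_7 = 4(-1024) = -4096

-4096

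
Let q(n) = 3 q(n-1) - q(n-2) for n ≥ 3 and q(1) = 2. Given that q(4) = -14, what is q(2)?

Let q(2) = w.
q(3) = -2 + 3w
q(4) = -6 + 8w
So -6 + 8w = -14, giving w = -1.

-1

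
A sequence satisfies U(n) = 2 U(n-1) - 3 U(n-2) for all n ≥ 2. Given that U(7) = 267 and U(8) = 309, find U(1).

9

Rearranging, U(n-2) = (U(n) - 2 U(n-1)) / -3.
U(6) = (309 - 2*267) / -3 = -225/-3 = 75
U(5) = (267 - 2*75) / -3 = 117/-3 = -39
U(4) = (75 - 2*(-39)) / -3 = 153/-3 = -51
U(3) = (-39 - 2*(-51)) / -3 = 63/-3 = -21
U(2) = (-51 - 2*(-21)) / -3 = -9/-3 = 3
U(1) = (-21 - 2*3) / -3 = -27/-3 = 9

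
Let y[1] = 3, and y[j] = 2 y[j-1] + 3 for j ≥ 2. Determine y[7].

y[2] = 2·3 + 3 = 9
y[3] = 2·9 + 3 = 21
y[4] = 2·21 + 3 = 45
y[5] = 2·45 + 3 = 93
y[6] = 2·93 + 3 = 189
y[7] = 2·189 + 3 = 381

381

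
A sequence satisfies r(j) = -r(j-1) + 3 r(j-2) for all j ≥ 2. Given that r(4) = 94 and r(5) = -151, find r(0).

9

Rearranging, r(j-2) = (r(j) + r(j-1)) / 3.
r(3) = (-151 + 94) / 3 = -57/3 = -19
r(2) = (94 + (-19)) / 3 = 75/3 = 25
r(1) = (-19 + 25) / 3 = 6/3 = 2
r(0) = (25 + 2) / 3 = 27/3 = 9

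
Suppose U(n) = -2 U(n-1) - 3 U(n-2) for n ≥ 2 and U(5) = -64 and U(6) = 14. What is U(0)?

Rearranging, U(n-2) = (U(n) + 2 U(n-1)) / -3.
U(4) = (14 + 2(-64)) / -3 = -114/-3 = 38
U(3) = (-64 + 2(38)) / -3 = 12/-3 = -4
U(2) = (38 + 2(-4)) / -3 = 30/-3 = -10
U(1) = (-4 + 2(-10)) / -3 = -24/-3 = 8
U(0) = (-10 + 2(8)) / -3 = 6/-3 = -2

-2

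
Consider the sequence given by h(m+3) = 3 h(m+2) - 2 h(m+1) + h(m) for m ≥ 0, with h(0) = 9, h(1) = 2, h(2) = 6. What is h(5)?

h(3) = 3(6) - 2(2) + 9 = 23
h(4) = 3(23) - 2(6) + 2 = 59
h(5) = 3(59) - 2(23) + 6 = 137

137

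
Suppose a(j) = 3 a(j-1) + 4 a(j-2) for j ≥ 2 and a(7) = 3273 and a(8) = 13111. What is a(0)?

4

Rearranging, a(j-2) = (a(j) - 3 a(j-1)) / 4.
a(6) = (13111 - 3*3273) / 4 = 3292/4 = 823
a(5) = (3273 - 3*823) / 4 = 804/4 = 201
a(4) = (823 - 3*201) / 4 = 220/4 = 55
a(3) = (201 - 3*55) / 4 = 36/4 = 9
a(2) = (55 - 3*9) / 4 = 28/4 = 7
a(1) = (9 - 3*7) / 4 = -12/4 = -3
a(0) = (7 - 3*(-3)) / 4 = 16/4 = 4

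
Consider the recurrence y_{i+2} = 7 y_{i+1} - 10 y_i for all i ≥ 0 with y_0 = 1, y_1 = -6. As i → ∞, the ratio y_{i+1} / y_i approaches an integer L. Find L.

5

The characteristic equation is r^2 - 7r + 10 = 0, which factors as (r - 5)(r - 2) = 0.
So the roots are 5 and 2. Since |5| > |2| and the coefficient of 5^i is non-zero, the ratio tends to 5.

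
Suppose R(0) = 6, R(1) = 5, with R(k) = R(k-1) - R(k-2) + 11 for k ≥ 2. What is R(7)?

R(2) = 5 - 6 + 11 = 10
R(3) = 10 - 5 + 11 = 16
R(4) = 16 - 10 + 11 = 17
R(5) = 17 - 16 + 11 = 12
R(6) = 12 - 17 + 11 = 6
R(7) = 6 - 12 + 11 = 5

5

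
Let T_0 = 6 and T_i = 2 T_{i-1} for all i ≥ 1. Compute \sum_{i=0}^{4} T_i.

T_1 = 2*6 = 12
T_2 = 2*12 = 24
T_3 = 2*24 = 48
T_4 = 2*48 = 96
Sum = 6 + 12 + 24 + 48 + 96 = 186

186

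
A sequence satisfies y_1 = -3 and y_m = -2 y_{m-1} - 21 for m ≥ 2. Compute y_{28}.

-536870919

The fixed point is -21/(1 + 2) = -7, so y_m + 7 = -2(y_{m-1} + 7).
Hence y_m = 4·(-2)^{m-1} - 7.
y_{28} = 4·(-2)^{27} - 7 = 4·-134217728 - 7 = -536870919.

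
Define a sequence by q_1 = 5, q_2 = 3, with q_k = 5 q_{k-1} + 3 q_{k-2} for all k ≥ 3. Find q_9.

834150

q_3 = 5·3 + 3·5 = 30
q_4 = 5·30 + 3·3 = 159
q_5 = 5·159 + 3·30 = 885
q_6 = 5·885 + 3·159 = 4902
q_7 = 5·4902 + 3·885 = 27165
q_8 = 5·27165 + 3·4902 = 150531
q_9 = 5·150531 + 3·27165 = 834150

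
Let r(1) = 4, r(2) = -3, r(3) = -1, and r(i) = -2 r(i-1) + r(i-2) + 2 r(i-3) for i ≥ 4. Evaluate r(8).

r(4) = -2(-1) + (-3) + 2(4) = 7
r(5) = -2(7) + (-1) + 2(-3) = -21
r(6) = -2(-21) + 7 + 2(-1) = 47
r(7) = -2(47) + (-21) + 2(7) = -101
r(8) = -2(-101) + 47 + 2(-21) = 207

207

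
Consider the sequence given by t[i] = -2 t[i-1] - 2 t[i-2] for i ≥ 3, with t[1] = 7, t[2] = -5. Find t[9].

112

t[3] = -2*(-5) - 2*7 = -4
t[4] = -2*(-4) - 2*(-5) = 18
t[5] = -2*18 - 2*(-4) = -28
t[6] = -2*(-28) - 2*18 = 20
t[7] = -2*20 - 2*(-28) = 16
t[8] = -2*16 - 2*20 = -72
t[9] = -2*(-72) - 2*16 = 112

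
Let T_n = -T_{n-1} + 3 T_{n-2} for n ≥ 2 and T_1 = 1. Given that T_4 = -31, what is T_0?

-2

Let T_0 = v.
T_2 = -1 + 3v
T_3 = 4 - 3v
T_4 = -7 + 12v
So -7 + 12v = -31, giving v = -2.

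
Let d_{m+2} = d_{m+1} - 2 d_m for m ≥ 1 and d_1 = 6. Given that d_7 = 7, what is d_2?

Let d_2 = x.
d_3 = -12 + x
d_4 = -12 - x
d_5 = 12 - 3x
d_6 = 36 - x
d_7 = 12 + 5x
So 12 + 5x = 7, giving x = -1.

-1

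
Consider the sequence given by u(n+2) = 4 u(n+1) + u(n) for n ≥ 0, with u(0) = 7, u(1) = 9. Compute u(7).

u(2) = 4·9 + 7 = 43
u(3) = 4·43 + 9 = 181
u(4) = 4·181 + 43 = 767
u(5) = 4·767 + 181 = 3249
u(6) = 4·3249 + 767 = 13763
u(7) = 4·13763 + 3249 = 58301

58301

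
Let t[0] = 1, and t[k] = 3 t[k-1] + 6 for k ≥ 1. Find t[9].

t[1] = 3(1) + 6 = 9
t[2] = 3(9) + 6 = 33
t[3] = 3(33) + 6 = 105
t[4] = 3(105) + 6 = 321
t[5] = 3(321) + 6 = 969
t[6] = 3(969) + 6 = 2913
t[7] = 3(2913) + 6 = 8745
t[8] = 3(8745) + 6 = 26241
t[9] = 3(26241) + 6 = 78729

78729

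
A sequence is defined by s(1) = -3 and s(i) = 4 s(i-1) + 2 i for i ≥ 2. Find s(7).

-5922

s(2) = 4*(-3) + 4 = -8
s(3) = 4*(-8) + 6 = -26
s(4) = 4*(-26) + 8 = -96
s(5) = 4*(-96) + 10 = -374
s(6) = 4*(-374) + 12 = -1484
s(7) = 4*(-1484) + 14 = -5922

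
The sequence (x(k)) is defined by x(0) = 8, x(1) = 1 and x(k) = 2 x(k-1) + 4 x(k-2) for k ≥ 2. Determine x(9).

x(2) = 2*1 + 4*8 = 34
x(3) = 2*34 + 4*1 = 72
x(4) = 2*72 + 4*34 = 280
x(5) = 2*280 + 4*72 = 848
x(6) = 2*848 + 4*280 = 2816
x(7) = 2*2816 + 4*848 = 9024
x(8) = 2*9024 + 4*2816 = 29312
x(9) = 2*29312 + 4*9024 = 94720

94720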